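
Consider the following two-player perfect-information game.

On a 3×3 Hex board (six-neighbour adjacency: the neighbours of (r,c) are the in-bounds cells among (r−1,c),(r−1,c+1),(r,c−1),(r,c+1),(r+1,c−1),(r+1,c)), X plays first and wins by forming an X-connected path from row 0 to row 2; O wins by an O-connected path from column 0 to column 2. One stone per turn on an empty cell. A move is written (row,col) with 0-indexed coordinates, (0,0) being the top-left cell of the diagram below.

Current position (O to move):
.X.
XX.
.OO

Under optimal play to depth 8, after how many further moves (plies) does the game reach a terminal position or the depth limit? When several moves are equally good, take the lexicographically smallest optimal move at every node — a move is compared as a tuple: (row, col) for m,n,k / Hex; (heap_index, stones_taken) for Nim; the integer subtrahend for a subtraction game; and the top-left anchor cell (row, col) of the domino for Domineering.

PV length from [.X./XX./.OO]: 1 ply

[.X./XX./.OO] O move#1: (0,0):-1/OX./XX./.OO, (0,2):-1/.XO/XX./.OO, (1,2):-1/.X./XXO/.OO, (2,0):+1/.X./XX./OOO*
[.X./XX./OOO] end (terminal -1, X#2); searched .X./XX./.OO to 8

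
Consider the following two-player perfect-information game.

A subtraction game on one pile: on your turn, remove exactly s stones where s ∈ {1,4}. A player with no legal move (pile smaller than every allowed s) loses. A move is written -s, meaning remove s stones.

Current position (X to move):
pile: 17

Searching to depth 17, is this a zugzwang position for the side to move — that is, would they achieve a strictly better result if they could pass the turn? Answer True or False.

ply 1, X at 17 | -1=-1→16*; -4=-1→13
ply 2, O at 16 | -1=+1→15*; -4=+1→12
ply 3, X at 15 | -1=-1→14*; -4=-1→11
ply 4, O at 14 | -1=-1→13; -4=+1→10*
ply 5, X at 10 | -1=-1→9*; -4=-1→6
ply 6, O at 9 | -1=-1→8; -4=+1→5*
ply 7, X at 5 | -1=-1→4*; -4=-1→1
ply 8, O at 4 | -1=-1→3; -4=+1→0*
ply 9: 0 is terminal -1 (X); from 17 depth 17
suppose X passes — search the same position with O to move:
pass> ply 1, O at 17 | -1=-1→16*; -4=-1→13
pass> ply 2, X at 16 | -1=+1→15*; -4=+1→12
pass> ply 3, O at 15 | -1=-1→14*; -4=-1→11
pass> ply 4, X at 14 | -1=-1→13; -4=+1→10*
pass> ply 5, O at 10 | -1=-1→9*; -4=-1→6
pass> ply 6, X at 9 | -1=-1→8; -4=+1→5*
pass> ply 7, O at 5 | -1=-1→4*; -4=-1→1
pass> ply 8, X at 4 | -1=-1→3; -4=+1→0*
pass> ply 9: 0 is terminal -1 (O); from 17 depth 17
for X: play -1, pass +1

zugzwang(17, X) = True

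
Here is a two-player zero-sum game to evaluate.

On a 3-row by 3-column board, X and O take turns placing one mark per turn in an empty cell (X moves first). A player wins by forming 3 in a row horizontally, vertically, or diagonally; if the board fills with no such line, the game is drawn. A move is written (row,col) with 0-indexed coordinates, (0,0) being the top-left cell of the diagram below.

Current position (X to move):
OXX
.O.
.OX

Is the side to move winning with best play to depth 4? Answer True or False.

p1 X@[OXX/.O./.OX]: (1,0)[OXX/XO./.OX]+0 (1,2)[OXX/.OX/.OX]+1* (2,0)[OXX/.O./XOX]+0
p2 O@[OXX/.OX/.OX] terminal -1; root [OXX/.O./.OX] d4

X winning at [OXX/.O./.OX]: True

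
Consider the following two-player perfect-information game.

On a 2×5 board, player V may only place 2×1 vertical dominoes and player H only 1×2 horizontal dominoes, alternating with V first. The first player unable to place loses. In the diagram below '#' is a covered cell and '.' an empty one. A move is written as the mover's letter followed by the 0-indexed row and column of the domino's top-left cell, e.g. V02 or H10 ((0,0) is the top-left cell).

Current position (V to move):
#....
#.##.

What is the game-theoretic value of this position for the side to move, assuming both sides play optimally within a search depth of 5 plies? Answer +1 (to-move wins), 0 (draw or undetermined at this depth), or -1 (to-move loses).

value(#..../#.##., V) = -1

[#..../#.##.] V move#1: V01:-1/##.../####.*, V04:-1/#...#/#.###
[##.../####.] H move#2: H02:-1/####./####., H03:+1/##.##/####.*
[##.##/####.] end (terminal -1, V#3); searched #..../#.##. to 5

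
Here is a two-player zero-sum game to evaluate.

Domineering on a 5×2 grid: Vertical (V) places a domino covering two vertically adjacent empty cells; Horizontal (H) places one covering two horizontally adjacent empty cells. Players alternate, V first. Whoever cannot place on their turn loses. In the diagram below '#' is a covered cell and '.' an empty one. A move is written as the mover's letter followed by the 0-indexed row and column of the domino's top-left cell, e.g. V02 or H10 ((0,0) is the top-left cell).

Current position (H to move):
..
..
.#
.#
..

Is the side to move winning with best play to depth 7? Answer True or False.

H winning at [../../.#/.#/..]: True

p1 H@[../../.#/.#/..]: H00[##/../.#/.#/..]+1* H10[../##/.#/.#/..]+1 H40[../../.#/.#/##]-1
p2 V@[##/../.#/.#/..]: V10[##/#./##/.#/..]-1* V20[##/../##/##/..]-1 V30[##/../.#/##/#.]-1
p3 H@[##/#./##/.#/..]: H40[##/#./##/.#/##]+1*
p4 V@[##/#./##/.#/##] terminal -1; root [../../.#/.#/..] d7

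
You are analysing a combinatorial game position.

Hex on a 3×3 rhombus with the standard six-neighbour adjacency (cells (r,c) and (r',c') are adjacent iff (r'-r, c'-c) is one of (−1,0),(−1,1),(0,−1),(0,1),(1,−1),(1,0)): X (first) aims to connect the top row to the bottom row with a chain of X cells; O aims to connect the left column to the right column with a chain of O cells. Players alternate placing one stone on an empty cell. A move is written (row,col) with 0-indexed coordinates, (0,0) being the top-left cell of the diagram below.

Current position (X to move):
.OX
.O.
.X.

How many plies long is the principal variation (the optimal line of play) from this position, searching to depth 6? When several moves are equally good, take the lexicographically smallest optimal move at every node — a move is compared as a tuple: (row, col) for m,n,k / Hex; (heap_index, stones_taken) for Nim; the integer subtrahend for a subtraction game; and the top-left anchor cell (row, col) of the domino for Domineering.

[.OX/.O./.X.] X move#1: (0,0):-1/XOX/.O./.X., (1,0):-1/.OX/XO./.X., (1,2):+1/.OX/.OX/.X.*, (2,0):-1/.OX/.O./XX., (2,2):-1/.OX/.O./.XX
[.OX/.OX/.X.] end (terminal -1, O#2); searched .OX/.O./.X. to 6

PV length from [.OX/.O./.X.]: 1 ply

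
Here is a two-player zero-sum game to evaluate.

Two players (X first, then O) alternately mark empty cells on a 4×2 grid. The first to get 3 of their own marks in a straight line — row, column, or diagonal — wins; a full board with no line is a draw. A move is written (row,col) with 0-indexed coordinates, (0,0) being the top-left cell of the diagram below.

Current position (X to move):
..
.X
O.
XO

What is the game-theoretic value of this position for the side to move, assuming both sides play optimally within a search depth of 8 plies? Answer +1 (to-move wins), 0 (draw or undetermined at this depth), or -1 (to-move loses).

value(../.X/O./XO, X) = 0

p1 X@[../.X/O./XO]: (0,0)[X./.X/O./XO]+0* (0,1)[.X/.X/O./XO]+0 (1,0)[../XX/O./XO]+0 (2,1)[../.X/OX/XO]+0
p2 O@[X./.X/O./XO]: (0,1)[XO/.X/O./XO]+0* (1,0)[X./OX/O./XO]+0 (2,1)[X./.X/OO/XO]+0
p3 X@[XO/.X/O./XO]: (1,0)[XO/XX/O./XO]+0* (2,1)[XO/.X/OX/XO]+0
p4 O@[XO/XX/O./XO]: (2,1)[XO/XX/OO/XO]+0*
p5 X@[XO/XX/OO/XO] terminal +0; root [../.X/O./XO] d8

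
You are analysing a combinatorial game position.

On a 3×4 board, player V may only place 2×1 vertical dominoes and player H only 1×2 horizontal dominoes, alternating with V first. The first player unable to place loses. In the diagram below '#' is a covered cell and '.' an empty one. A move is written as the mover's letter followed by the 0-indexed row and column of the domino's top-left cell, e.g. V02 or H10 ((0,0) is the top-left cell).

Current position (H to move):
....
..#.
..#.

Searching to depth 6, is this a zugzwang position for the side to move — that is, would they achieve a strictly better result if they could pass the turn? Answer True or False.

zugzwang(..../..#./..#., H) = False

p1 H@[..../..#./..#.]: H00[##../..#./..#.]-1 H01[.##./..#./..#.]-1 H02[..##/..#./..#.]-1 H10[..../###./..#.]+1* H20[..../..#./###.]-1
p2 V@[..../###./..#.]: V03[...#/####/..#.]-1* V13[..../####/..##]-1
p3 H@[...#/####/..#.]: H00[##.#/####/..#.]+1* H01[.###/####/..#.]+1 H20[...#/####/###.]+1
p4 V@[##.#/####/..#.] terminal -1; root [..../..#./..#.] d6
suppose H passes — search the same position with V to move:
pass> p1 V@[..../..#./..#.]: V00[#.../#.#./..#.]+1* V01[.#../.##./..#.]+1 V03[...#/..##/..#.]-1 V10[..../#.#./#.#.]+1 V11[..../.##./.##.]+1 V13[..../..##/..##]-1
pass> p2 H@[#.../#.#./..#.]: H01[###./#.#./..#.]-1* H02[#.##/#.#./..#.]-1 H20[#.../#.#./###.]-1
pass> p3 V@[###./#.#./..#.]: V03[####/#.##/..#.]-1 V11[###./###./.##.]+1* V13[###./#.##/..##]-1
pass> p4 H@[###./###./.##.] terminal -1; root [..../..#./..#.] d6
for H: play +1, pass -1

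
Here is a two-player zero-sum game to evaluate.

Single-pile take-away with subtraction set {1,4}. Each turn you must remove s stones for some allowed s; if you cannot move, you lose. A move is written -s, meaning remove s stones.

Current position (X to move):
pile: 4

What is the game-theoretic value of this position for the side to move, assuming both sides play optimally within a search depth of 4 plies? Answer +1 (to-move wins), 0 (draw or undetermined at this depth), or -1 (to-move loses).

value(4, X) = +1

ply 1, X at 4 | -1=-1→3; -4=+1→0*
ply 2: 0 is terminal -1 (O); from 4 depth 4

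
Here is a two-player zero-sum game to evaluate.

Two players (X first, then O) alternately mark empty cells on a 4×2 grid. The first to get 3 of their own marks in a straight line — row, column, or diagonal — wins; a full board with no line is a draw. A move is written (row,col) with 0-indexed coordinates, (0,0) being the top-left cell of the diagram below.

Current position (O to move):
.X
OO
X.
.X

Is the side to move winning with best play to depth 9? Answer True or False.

ply 1, O at .X/OO/X./.X | (0,0)=+0→OX/OO/X./.X*; (2,1)=+0→.X/OO/XO/.X; (3,0)=+0→.X/OO/X./OX
ply 2, X at OX/OO/X./.X | (2,1)=+0→OX/OO/XX/.X*; (3,0)=+0→OX/OO/X./XX
ply 3, O at OX/OO/XX/.X | (3,0)=+0→OX/OO/XX/OX*
ply 4: OX/OO/XX/OX is terminal +0 (X); from .X/OO/X./.X depth 9

O winning at [.X/OO/X./.X]: False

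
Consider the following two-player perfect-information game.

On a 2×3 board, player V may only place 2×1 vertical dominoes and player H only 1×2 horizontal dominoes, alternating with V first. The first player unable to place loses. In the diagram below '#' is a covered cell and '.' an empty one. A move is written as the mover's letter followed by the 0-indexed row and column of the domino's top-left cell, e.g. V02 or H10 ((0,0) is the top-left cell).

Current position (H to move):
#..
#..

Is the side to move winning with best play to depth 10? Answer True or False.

H winning at [#../#..]: True

[#../#..] H move#1: H01:+1/###/#..*, H11:+1/#../###
[###/#..] end (terminal -1, V#2); searched #../#.. to 10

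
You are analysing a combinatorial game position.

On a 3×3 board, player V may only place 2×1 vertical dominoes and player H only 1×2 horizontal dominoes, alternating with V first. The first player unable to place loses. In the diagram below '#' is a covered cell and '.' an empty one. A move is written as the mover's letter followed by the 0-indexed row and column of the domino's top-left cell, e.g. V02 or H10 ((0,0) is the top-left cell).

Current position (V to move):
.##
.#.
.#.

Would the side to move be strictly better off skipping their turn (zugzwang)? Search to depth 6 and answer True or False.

[.##/.#./.#.] V move#1: V00:+1/###/##./.#.*, V10:+1/.##/##./##., V12:+1/.##/.##/.##
[###/##./.#.] end (terminal -1, H#2); searched .##/.#./.#. to 6
suppose V passes — search the same position with H to move:
pass> [.##/.#./.#.] end (terminal -1, H#1); searched .##/.#./.#. to 6
for V: play +1, pass +1

zugzwang(.##/.#./.#., V) = False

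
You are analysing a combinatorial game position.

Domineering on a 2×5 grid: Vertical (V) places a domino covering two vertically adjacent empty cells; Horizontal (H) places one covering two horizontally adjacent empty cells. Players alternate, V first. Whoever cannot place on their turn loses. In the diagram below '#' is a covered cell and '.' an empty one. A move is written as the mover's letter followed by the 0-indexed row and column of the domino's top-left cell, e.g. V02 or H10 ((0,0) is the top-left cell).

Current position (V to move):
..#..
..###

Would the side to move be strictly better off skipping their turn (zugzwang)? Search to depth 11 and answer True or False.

ply 1, V at ..#../..### | V00=+1→#.#../#.###*; V01=+1→.##../.####
ply 2, H at #.#../#.### | H03=-1→#.###/#.###*
ply 3, V at #.###/#.### | V01=+1→#####/#####*
ply 4: #####/##### is terminal -1 (H); from ..#../..### depth 11
if V skipped the turn, H would face:
~ ply 1, H at ..#../..### | H00=+1→###../..###*; H03=-1→..###/..###; H10=+1→..#../#####
~ ply 2: ###../..### is terminal -1 (V); from ..#../..### depth 11
compare (V): move=+1 vs pass=-1

zugzwang(..#../..###, V) = False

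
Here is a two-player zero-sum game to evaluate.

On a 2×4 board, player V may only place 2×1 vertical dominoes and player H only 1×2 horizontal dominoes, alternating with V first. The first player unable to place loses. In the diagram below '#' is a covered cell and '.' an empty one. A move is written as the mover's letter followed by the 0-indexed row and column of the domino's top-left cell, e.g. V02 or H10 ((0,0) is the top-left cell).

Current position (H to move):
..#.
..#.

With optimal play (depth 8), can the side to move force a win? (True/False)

ply 1, H at ..#./..#. | H00=+1→###./..#.*; H10=+1→..#./###.
ply 2, V at ###./..#. | V03=-1→####/..##*
ply 3, H at ####/..## | H10=+1→####/####*
ply 4: ####/#### is terminal -1 (V); from ..#./..#. depth 8

H winning at [..#./..#.]: True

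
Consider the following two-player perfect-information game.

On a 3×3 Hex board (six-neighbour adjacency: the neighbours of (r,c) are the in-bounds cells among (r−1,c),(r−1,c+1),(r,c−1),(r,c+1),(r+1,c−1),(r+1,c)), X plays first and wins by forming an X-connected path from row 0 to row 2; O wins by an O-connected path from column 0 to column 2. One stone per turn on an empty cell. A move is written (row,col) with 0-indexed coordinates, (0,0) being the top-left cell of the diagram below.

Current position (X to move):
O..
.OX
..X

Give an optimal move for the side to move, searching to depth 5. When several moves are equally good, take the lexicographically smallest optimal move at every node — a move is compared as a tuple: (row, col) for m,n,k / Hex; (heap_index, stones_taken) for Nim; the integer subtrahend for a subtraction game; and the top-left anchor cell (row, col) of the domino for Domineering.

X's best at [O../.OX/..X]: (0,2)

[O../.OX/..X] X move#1: (0,1):-1/OX./.OX/..X, (0,2):+1/O.X/.OX/..X*, (1,0):-1/O../XOX/..X, (2,0):-1/O../.OX/X.X, (2,1):-1/O../.OX/.XX
[O.X/.OX/..X] end (terminal -1, O#2); searched O../.OX/..X to 5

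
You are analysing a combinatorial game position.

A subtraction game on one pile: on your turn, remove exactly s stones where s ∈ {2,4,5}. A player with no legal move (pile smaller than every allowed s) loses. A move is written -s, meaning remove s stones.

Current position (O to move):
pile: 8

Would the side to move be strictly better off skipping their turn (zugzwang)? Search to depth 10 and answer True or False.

zugzwang(8, O) = True

[8] O move#1: -2:-1/6*, -4:-1/4, -5:-1/3
[6] X move#2: -2:-1/4, -4:-1/2, -5:+1/1*
[1] end (terminal -1, O#3); searched 8 to 10
if O skipped the turn, X would face:
~ [8] X move#1: -2:-1/6*, -4:-1/4, -5:-1/3
~ [6] O move#2: -2:-1/4, -4:-1/2, -5:+1/1*
~ [1] end (terminal -1, X#3); searched 8 to 10
compare (O): move=-1 vs pass=+1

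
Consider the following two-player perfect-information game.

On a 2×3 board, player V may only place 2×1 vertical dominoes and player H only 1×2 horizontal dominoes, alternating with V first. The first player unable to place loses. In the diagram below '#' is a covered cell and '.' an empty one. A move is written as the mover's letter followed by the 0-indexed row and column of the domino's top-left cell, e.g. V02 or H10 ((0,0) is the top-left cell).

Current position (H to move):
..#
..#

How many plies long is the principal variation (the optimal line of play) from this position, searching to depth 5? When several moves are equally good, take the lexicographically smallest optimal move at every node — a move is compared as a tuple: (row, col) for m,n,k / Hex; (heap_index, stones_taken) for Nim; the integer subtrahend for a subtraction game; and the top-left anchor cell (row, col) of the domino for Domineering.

PV length from [..#/..#]: 1 ply

ply 1, H at ..#/..# | H00=+1→###/..#*; H10=+1→..#/###
ply 2: ###/..# is terminal -1 (V); from ..#/..# depth 5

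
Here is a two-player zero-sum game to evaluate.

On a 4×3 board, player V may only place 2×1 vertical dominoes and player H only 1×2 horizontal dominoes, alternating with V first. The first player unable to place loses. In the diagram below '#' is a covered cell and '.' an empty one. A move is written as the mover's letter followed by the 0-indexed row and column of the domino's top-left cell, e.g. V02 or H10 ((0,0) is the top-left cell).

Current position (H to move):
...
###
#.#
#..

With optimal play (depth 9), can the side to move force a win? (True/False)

ply 1, H at .../###/#.#/#.. | H00=-1→##./###/#.#/#..; H01=-1→.##/###/#.#/#..; H31=+1→.../###/#.#/###*
ply 2: .../###/#.#/### is terminal -1 (V); from .../###/#.#/#.. depth 9

H winning at [.../###/#.#/#..]: True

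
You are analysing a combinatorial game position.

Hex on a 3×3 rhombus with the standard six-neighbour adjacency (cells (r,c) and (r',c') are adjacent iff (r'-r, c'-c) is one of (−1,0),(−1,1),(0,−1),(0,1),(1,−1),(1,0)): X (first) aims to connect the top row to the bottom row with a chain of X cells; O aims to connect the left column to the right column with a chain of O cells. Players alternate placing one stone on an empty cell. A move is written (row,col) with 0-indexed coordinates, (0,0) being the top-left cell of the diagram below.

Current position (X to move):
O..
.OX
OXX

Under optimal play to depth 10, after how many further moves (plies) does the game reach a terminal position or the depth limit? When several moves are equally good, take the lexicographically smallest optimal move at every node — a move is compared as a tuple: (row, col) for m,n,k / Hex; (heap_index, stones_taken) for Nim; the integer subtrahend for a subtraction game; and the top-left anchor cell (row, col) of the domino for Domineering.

PV length from [O../.OX/OXX]: 1 ply

p1 X@[O../.OX/OXX]: (0,1)[OX./.OX/OXX]-1 (0,2)[O.X/.OX/OXX]+1* (1,0)[O../XOX/OXX]-1
p2 O@[O.X/.OX/OXX] terminal -1; root [O../.OX/OXX] d10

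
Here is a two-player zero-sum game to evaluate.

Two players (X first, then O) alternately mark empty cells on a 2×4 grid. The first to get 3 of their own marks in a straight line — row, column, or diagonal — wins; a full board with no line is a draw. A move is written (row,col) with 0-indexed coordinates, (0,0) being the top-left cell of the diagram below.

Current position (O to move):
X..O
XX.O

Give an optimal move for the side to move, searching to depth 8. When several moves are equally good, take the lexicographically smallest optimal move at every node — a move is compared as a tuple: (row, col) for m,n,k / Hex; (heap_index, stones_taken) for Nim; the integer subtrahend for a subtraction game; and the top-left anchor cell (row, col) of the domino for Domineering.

O's best at [X..O/XX.O]: (1,2)

p1 O@[X..O/XX.O]: (0,1)[XO.O/XX.O]-1 (0,2)[X.OO/XX.O]-1 (1,2)[X..O/XXOO]+0*
p2 X@[X..O/XXOO]: (0,1)[XX.O/XXOO]+0* (0,2)[X.XO/XXOO]+0
p3 O@[XX.O/XXOO]: (0,2)[XXOO/XXOO]+0*
p4 X@[XXOO/XXOO] terminal +0; root [X..O/XX.O] d8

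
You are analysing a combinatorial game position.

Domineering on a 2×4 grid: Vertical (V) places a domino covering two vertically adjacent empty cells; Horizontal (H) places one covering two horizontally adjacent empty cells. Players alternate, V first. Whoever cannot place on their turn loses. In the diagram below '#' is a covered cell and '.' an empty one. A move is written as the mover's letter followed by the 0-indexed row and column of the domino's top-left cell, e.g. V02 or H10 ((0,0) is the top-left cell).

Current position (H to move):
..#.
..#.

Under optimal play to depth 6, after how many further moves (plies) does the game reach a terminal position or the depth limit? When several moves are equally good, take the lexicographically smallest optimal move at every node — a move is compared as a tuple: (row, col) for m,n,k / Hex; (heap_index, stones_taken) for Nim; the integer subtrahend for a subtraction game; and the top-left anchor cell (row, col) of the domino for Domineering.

p1 H@[..#./..#.]: H00[###./..#.]+1* H10[..#./###.]+1
p2 V@[###./..#.]: V03[####/..##]-1*
p3 H@[####/..##]: H10[####/####]+1*
p4 V@[####/####] terminal -1; root [..#./..#.] d6

PV length from [..#./..#.]: 3 plies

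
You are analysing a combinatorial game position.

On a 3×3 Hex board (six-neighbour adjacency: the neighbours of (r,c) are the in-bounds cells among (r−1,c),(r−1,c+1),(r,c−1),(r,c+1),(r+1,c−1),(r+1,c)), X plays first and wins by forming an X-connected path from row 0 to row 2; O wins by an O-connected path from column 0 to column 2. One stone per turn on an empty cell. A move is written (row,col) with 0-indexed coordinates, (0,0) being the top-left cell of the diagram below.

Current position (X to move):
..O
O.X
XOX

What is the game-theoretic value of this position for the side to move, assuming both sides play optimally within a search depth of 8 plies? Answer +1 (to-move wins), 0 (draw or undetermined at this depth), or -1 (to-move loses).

[..O/O.X/XOX] X move#1: (0,0):-1/X.O/O.X/XOX*, (0,1):-1/.XO/O.X/XOX, (1,1):-1/..O/OXX/XOX
[X.O/O.X/XOX] O move#2: (0,1):+1/XOO/O.X/XOX*, (1,1):+1/X.O/OOX/XOX
[XOO/O.X/XOX] end (terminal -1, X#3); searched ..O/O.X/XOX to 8

value(..O/O.X/XOX, X) = -1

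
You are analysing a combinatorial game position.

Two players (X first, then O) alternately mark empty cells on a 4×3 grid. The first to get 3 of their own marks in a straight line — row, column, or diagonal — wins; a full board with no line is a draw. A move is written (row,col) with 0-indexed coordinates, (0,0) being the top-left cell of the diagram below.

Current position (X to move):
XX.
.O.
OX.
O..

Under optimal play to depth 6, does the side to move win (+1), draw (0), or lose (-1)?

value(XX./.O./OX./O.., X) = +1

ply 1, X at XX./.O./OX./O.. | (0,2)=+1→XXX/.O./OX./O..*; (1,0)=-1→XX./XO./OX./O..; (1,2)=-1→XX./.OX/OX./O..; (2,2)=-1→XX./.O./OXX/O..; (3,1)=-1→XX./.O./OX./OX.; (3,2)=-1→XX./.O./OX./O.X
ply 2: XXX/.O./OX./O.. is terminal -1 (O); from XX./.O./OX./O.. depth 6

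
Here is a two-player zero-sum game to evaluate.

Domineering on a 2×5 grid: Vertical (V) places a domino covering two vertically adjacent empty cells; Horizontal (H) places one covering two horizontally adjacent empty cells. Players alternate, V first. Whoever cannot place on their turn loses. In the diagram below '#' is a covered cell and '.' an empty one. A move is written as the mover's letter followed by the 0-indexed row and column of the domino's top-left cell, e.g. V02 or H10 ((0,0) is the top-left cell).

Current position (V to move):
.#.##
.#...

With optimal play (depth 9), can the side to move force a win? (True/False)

V winning at [.#.##/.#...]: True

ply 1, V at .#.##/.#... | V00=-1→##.##/##...; V02=+1→.####/.##..*
ply 2, H at .####/.##.. | H13=-1→.####/.####*
ply 3, V at .####/.#### | V00=+1→#####/#####*
ply 4: #####/##### is terminal -1 (H); from .#.##/.#... depth 9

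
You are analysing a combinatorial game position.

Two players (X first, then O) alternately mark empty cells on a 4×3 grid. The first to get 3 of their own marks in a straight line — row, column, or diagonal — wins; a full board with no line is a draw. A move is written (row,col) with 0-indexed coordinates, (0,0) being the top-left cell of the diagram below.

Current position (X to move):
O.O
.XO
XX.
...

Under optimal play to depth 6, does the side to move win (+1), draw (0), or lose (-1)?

value(O.O/.XO/XX./..., X) = +1

[O.O/.XO/XX./...] X move#1: (0,1):+1/OXO/.XO/XX./...*, (1,0):-1/O.O/XXO/XX./..., (2,2):+1/O.O/.XO/XXX/..., (3,0):-1/O.O/.XO/XX./X.., (3,1):+1/O.O/.XO/XX./.X., (3,2):-1/O.O/.XO/XX./..X
[OXO/.XO/XX./...] end (terminal -1, O#2); searched O.O/.XO/XX./... to 6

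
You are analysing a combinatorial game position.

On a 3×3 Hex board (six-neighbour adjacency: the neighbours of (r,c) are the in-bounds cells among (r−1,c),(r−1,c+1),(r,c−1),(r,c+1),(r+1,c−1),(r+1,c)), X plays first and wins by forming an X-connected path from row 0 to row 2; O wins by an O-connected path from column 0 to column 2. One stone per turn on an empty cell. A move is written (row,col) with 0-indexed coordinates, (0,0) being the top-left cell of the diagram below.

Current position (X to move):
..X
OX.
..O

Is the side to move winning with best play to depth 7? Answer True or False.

p1 X@[..X/OX./..O]: (0,0)[X.X/OX./..O]+1* (0,1)[.XX/OX./..O]+1 (1,2)[..X/OXX/..O]+1 (2,0)[..X/OX./X.O]+1 (2,1)[..X/OX./.XO]+1
p2 O@[X.X/OX./..O]: (0,1)[XOX/OX./..O]-1* (1,2)[X.X/OXO/..O]-1 (2,0)[X.X/OX./O.O]-1 (2,1)[X.X/OX./.OO]-1
p3 X@[XOX/OX./..O]: (1,2)[XOX/OXX/..O]+1* (2,0)[XOX/OX./X.O]+1 (2,1)[XOX/OX./.XO]+1
p4 O@[XOX/OXX/..O]: (2,0)[XOX/OXX/O.O]-1* (2,1)[XOX/OXX/.OO]-1
p5 X@[XOX/OXX/O.O]: (2,1)[XOX/OXX/OXO]+1*
p6 O@[XOX/OXX/OXO] terminal -1; root [..X/OX./..O] d7

X winning at [..X/OX./..O]: True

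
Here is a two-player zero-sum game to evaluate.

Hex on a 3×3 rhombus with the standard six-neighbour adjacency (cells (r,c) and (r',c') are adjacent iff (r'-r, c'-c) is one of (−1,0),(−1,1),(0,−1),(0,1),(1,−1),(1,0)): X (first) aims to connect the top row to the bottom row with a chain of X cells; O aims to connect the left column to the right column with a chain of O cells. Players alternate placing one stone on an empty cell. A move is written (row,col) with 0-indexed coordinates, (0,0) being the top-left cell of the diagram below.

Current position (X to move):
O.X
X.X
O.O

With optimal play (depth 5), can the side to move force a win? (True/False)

X winning at [O.X/X.X/O.O]: True

ply 1, X at O.X/X.X/O.O | (0,1)=-1→OXX/X.X/O.O; (1,1)=-1→O.X/XXX/O.O; (2,1)=+1→O.X/X.X/OXO*
ply 2: O.X/X.X/OXO is terminal -1 (O); from O.X/X.X/O.O depth 5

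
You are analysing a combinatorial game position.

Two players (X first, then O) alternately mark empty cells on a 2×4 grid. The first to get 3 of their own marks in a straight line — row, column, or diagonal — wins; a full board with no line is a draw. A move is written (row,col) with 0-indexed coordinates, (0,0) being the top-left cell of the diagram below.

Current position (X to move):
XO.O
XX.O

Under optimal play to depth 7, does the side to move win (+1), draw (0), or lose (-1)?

value(XO.O/XX.O, X) = +1

p1 X@[XO.O/XX.O]: (0,2)[XOXO/XX.O]+0 (1,2)[XO.O/XXXO]+1*
p2 O@[XO.O/XXXO] terminal -1; root [XO.O/XX.O] d7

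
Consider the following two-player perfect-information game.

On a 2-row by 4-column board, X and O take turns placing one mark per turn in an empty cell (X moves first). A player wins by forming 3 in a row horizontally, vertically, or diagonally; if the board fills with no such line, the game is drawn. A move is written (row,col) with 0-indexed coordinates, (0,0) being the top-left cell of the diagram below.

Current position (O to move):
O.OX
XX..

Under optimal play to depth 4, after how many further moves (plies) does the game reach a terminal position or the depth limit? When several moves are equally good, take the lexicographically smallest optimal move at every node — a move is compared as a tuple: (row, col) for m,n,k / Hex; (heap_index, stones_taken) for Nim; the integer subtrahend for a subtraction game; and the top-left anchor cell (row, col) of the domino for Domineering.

PV length from [O.OX/XX..]: 1 ply

[O.OX/XX..] O move#1: (0,1):+1/OOOX/XX..*, (1,2):+0/O.OX/XXO., (1,3):-1/O.OX/XX.O
[OOOX/XX..] end (terminal -1, X#2); searched O.OX/XX.. to 4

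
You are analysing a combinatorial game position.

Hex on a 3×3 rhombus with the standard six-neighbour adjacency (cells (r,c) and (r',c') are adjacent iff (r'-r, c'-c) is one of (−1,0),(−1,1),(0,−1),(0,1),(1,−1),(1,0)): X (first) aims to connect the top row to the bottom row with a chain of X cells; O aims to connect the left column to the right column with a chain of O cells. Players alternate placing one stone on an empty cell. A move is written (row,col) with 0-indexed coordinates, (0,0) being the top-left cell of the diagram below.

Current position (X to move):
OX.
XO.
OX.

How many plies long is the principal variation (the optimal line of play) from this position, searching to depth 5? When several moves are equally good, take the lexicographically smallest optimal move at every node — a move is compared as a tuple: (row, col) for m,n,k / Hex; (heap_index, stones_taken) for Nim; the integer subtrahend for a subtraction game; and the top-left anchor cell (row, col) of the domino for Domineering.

[OX./XO./OX.] X move#1: (0,2):-1/OXX/XO./OX.*, (1,2):-1/OX./XOX/OX., (2,2):-1/OX./XO./OXX
[OXX/XO./OX.] O move#2: (1,2):+1/OXX/XOO/OX.*, (2,2):-1/OXX/XO./OXO
[OXX/XOO/OX.] end (terminal -1, X#3); searched OX./XO./OX. to 5

PV length from [OX./XO./OX.]: 2 plies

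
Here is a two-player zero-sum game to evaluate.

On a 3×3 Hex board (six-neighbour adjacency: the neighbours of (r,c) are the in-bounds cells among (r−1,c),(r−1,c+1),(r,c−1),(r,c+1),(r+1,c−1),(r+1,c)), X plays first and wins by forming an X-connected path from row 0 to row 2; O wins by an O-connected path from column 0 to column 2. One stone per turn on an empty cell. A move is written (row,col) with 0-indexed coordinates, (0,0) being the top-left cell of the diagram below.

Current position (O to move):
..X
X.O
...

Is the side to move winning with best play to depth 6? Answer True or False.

O winning at [..X/X.O/...]: True

p1 O@[..X/X.O/...]: (0,0)[O.X/X.O/...]-1 (0,1)[.OX/X.O/...]-1 (1,1)[..X/XOO/...]-1 (2,0)[..X/X.O/O..]+1* (2,1)[..X/X.O/.O.]-1 (2,2)[..X/X.O/..O]-1
p2 X@[..X/X.O/O..]: (0,0)[X.X/X.O/O..]-1* (0,1)[.XX/X.O/O..]-1 (1,1)[..X/XXO/O..]-1 (2,1)[..X/X.O/OX.]-1 (2,2)[..X/X.O/O.X]-1
p3 O@[X.X/X.O/O..]: (0,1)[XOX/X.O/O..]+1* (1,1)[X.X/XOO/O..]+1 (2,1)[X.X/X.O/OO.]+1 (2,2)[X.X/X.O/O.O]+1
p4 X@[XOX/X.O/O..]: (1,1)[XOX/XXO/O..]-1* (2,1)[XOX/X.O/OX.]-1 (2,2)[XOX/X.O/O.X]-1
p5 O@[XOX/XXO/O..]: (2,1)[XOX/XXO/OO.]+1* (2,2)[XOX/XXO/O.O]-1
p6 X@[XOX/XXO/OO.] terminal -1; root [..X/X.O/...] d6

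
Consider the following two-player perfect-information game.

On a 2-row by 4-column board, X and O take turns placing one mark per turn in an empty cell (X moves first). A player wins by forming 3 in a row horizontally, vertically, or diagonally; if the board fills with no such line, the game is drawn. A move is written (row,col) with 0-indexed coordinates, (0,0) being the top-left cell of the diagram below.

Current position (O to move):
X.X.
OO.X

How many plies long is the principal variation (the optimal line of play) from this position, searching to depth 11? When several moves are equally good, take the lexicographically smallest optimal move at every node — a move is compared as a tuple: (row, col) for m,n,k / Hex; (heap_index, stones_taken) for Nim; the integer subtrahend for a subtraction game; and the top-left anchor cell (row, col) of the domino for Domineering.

[X.X./OO.X] O move#1: (0,1):+0/XOX./OO.X, (0,3):-1/X.XO/OO.X, (1,2):+1/X.X./OOOX*
[X.X./OOOX] end (terminal -1, X#2); searched X.X./OO.X to 11

PV length from [X.X./OO.X]: 1 ply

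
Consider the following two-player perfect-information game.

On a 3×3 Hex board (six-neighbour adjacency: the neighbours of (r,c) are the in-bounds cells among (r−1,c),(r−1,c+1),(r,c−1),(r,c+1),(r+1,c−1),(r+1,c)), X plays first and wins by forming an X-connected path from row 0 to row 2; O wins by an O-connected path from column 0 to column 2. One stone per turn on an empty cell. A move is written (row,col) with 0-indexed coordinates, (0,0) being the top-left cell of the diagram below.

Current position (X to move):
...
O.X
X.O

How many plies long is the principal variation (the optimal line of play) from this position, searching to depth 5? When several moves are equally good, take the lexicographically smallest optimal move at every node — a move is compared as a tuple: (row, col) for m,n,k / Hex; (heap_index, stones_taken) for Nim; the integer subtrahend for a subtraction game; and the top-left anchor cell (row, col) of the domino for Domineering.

[.../O.X/X.O] X move#1: (0,0):-1/X../O.X/X.O, (0,1):-1/.X./O.X/X.O, (0,2):+1/..X/O.X/X.O*, (1,1):+1/.../OXX/X.O, (2,1):-1/.../O.X/XXO
[..X/O.X/X.O] O move#2: (0,0):-1/O.X/O.X/X.O*, (0,1):-1/.OX/O.X/X.O, (1,1):-1/..X/OOX/X.O, (2,1):-1/..X/O.X/XOO
[O.X/O.X/X.O] X move#3: (0,1):+1/OXX/O.X/X.O*, (1,1):+1/O.X/OXX/X.O, (2,1):+1/O.X/O.X/XXO
[OXX/O.X/X.O] O move#4: (1,1):-1/OXX/OOX/X.O*, (2,1):-1/OXX/O.X/XOO
[OXX/OOX/X.O] X move#5: (2,1):+1/OXX/OOX/XXO*
[OXX/OOX/XXO] end (terminal -1, O#6); searched .../O.X/X.O to 5

PV length from [.../O.X/X.O]: 5 plies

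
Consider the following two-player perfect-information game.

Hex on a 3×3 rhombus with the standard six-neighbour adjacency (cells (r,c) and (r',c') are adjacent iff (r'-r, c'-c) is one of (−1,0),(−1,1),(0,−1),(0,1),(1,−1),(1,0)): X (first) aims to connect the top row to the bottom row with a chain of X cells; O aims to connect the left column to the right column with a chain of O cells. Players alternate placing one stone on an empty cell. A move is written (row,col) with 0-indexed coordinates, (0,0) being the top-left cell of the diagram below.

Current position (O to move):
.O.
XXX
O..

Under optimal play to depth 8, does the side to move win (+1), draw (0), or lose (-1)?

[.O./XXX/O..] O move#1: (0,0):-1/OO./XXX/O..*, (0,2):-1/.OO/XXX/O.., (2,1):-1/.O./XXX/OO., (2,2):-1/.O./XXX/O.O
[OO./XXX/O..] X move#2: (0,2):+1/OOX/XXX/O..*, (2,1):-1/OO./XXX/OX., (2,2):-1/OO./XXX/O.X
[OOX/XXX/O..] O move#3: (2,1):-1/OOX/XXX/OO.*, (2,2):-1/OOX/XXX/O.O
[OOX/XXX/OO.] X move#4: (2,2):+1/OOX/XXX/OOX*
[OOX/XXX/OOX] end (terminal -1, O#5); searched .O./XXX/O.. to 8

value(.O./XXX/O.., O) = -1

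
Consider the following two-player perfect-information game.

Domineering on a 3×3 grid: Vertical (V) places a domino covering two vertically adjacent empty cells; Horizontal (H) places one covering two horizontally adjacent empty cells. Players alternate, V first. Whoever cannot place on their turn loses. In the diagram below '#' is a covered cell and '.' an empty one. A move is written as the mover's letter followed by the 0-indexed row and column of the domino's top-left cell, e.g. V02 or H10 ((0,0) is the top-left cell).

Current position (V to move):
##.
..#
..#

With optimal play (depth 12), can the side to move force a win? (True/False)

p1 V@[##./..#/..#]: V10[##./#.#/#.#]+1* V11[##./.##/.##]+1
p2 H@[##./#.#/#.#] terminal -1; root [##./..#/..#] d12

V winning at [##./..#/..#]: True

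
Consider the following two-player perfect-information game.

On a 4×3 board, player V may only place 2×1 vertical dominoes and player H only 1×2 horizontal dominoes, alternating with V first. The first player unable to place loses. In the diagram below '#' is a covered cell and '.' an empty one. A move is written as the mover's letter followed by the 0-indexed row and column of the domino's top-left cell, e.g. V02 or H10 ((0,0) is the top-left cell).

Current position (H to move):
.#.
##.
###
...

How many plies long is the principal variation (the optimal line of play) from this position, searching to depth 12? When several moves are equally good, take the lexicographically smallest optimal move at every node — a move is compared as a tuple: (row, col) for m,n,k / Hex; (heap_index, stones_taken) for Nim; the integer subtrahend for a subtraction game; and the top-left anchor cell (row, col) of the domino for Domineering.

PV length from [.#./##./###/...]: 2 plies

ply 1, H at .#./##./###/... | H30=-1→.#./##./###/##.*; H31=-1→.#./##./###/.##
ply 2, V at .#./##./###/##. | V02=+1→.##/###/###/##.*
ply 3: .##/###/###/##. is terminal -1 (H); from .#./##./###/... depth 12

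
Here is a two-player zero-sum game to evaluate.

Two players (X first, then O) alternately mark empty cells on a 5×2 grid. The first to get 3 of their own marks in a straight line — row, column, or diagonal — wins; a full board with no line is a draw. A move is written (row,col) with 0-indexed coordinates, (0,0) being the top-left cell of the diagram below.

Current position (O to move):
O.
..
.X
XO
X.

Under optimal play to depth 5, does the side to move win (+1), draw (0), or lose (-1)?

ply 1, O at O./../.X/XO/X. | (0,1)=-1→OO/../.X/XO/X.; (1,0)=-1→O./O./.X/XO/X.; (1,1)=-1→O./.O/.X/XO/X.; (2,0)=+0→O./../OX/XO/X.*; (4,1)=-1→O./../.X/XO/XO
ply 2, X at O./../OX/XO/X. | (0,1)=-1→OX/../OX/XO/X.; (1,0)=+0→O./X./OX/XO/X.*; (1,1)=-1→O./.X/OX/XO/X.; (4,1)=-1→O./../OX/XO/XX
ply 3, O at O./X./OX/XO/X. | (0,1)=+0→OO/X./OX/XO/X.*; (1,1)=+0→O./XO/OX/XO/X.; (4,1)=+0→O./X./OX/XO/XO
ply 4, X at OO/X./OX/XO/X. | (1,1)=+0→OO/XX/OX/XO/X.*; (4,1)=+0→OO/X./OX/XO/XX
ply 5, O at OO/XX/OX/XO/X. | (4,1)=+0→OO/XX/OX/XO/XO*
ply 6: OO/XX/OX/XO/XO is terminal +0 (X); from O./../.X/XO/X. depth 5

value(O./../.X/XO/X., O) = 0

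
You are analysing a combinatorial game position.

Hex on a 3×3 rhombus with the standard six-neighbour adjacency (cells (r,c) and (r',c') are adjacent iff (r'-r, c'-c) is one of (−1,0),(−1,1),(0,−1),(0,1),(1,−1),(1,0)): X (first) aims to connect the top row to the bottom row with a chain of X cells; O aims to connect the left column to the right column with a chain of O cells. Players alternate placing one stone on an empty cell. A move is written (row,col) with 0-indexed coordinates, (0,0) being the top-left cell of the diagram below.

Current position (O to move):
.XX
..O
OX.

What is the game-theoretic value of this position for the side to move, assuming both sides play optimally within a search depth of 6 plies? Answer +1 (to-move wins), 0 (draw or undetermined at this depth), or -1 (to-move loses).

p1 O@[.XX/..O/OX.]: (0,0)[OXX/..O/OX.]-1 (1,0)[.XX/O.O/OX.]-1 (1,1)[.XX/.OO/OX.]+1* (2,2)[.XX/..O/OXO]-1
p2 X@[.XX/.OO/OX.] terminal -1; root [.XX/..O/OX.] d6

value(.XX/..O/OX., O) = +1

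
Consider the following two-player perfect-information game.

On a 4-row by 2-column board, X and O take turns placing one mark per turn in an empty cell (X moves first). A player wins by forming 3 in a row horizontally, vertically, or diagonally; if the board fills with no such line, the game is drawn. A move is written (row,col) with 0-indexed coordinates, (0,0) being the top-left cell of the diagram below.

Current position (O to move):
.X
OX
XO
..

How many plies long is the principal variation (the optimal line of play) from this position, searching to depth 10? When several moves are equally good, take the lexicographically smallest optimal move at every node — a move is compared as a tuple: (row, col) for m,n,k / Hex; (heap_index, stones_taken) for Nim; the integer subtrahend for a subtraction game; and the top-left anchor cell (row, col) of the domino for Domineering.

PV length from [.X/OX/XO/..]: 3 plies

p1 O@[.X/OX/XO/..]: (0,0)[OX/OX/XO/..]+0* (3,0)[.X/OX/XO/O.]+0 (3,1)[.X/OX/XO/.O]+0
p2 X@[OX/OX/XO/..]: (3,0)[OX/OX/XO/X.]+0* (3,1)[OX/OX/XO/.X]+0
p3 O@[OX/OX/XO/X.]: (3,1)[OX/OX/XO/XO]+0*
p4 X@[OX/OX/XO/XO] terminal +0; root [.X/OX/XO/..] d10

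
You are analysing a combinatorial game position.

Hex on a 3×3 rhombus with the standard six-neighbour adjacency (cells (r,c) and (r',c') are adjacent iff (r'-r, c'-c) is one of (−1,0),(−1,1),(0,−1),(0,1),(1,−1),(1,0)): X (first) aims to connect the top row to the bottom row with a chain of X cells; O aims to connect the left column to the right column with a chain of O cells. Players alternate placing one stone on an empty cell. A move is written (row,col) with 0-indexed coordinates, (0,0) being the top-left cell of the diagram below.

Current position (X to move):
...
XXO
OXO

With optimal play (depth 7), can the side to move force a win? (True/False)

ply 1, X at .../XXO/OXO | (0,0)=+1→X../XXO/OXO*; (0,1)=+1→.X./XXO/OXO; (0,2)=+1→..X/XXO/OXO
ply 2: X../XXO/OXO is terminal -1 (O); from .../XXO/OXO depth 7

X winning at [.../XXO/OXO]: True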